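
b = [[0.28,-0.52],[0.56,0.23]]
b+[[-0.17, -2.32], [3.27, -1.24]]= [[0.11, -2.84], [3.83, -1.01]]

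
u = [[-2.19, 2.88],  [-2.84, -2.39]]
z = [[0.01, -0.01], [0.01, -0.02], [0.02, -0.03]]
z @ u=[[0.01, 0.05], [0.03, 0.08], [0.04, 0.13]]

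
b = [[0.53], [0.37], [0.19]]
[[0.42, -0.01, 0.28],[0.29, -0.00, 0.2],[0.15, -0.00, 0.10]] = b@ [[0.79, -0.01, 0.53]]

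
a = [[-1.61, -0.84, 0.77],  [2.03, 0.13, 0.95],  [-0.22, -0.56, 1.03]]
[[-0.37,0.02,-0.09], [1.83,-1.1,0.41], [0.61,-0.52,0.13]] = a@[[0.6, -0.24, 0.13], [-0.11, -0.14, -0.01], [0.66, -0.63, 0.15]]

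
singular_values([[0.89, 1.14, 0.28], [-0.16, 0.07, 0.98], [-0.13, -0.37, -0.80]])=[1.64, 1.13, 0.0]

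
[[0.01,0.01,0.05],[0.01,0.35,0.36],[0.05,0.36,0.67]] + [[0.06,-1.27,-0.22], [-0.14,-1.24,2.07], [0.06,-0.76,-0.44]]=[[0.07, -1.26, -0.17], [-0.13, -0.89, 2.43], [0.11, -0.4, 0.23]]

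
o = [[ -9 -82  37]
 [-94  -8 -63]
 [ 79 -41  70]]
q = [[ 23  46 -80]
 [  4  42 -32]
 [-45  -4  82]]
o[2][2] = 70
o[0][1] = -82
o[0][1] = -82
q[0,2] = -80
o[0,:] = [-9, -82, 37]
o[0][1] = -82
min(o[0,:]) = -82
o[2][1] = -41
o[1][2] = -63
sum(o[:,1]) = -131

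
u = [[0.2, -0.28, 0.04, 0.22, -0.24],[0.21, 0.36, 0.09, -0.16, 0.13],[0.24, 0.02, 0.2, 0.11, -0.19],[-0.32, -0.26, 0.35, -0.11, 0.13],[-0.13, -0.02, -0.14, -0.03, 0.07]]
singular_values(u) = [0.63, 0.61, 0.43, 0.08, 0.0]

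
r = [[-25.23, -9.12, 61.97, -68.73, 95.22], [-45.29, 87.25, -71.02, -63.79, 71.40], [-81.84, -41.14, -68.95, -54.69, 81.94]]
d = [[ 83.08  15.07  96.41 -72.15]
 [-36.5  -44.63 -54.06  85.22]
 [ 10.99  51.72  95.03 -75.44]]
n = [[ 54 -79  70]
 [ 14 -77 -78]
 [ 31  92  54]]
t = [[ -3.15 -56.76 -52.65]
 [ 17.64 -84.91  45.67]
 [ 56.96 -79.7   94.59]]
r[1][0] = -45.29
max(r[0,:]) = 95.22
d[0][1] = 15.07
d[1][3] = 85.22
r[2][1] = -41.14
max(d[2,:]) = 95.03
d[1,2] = -54.06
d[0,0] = 83.08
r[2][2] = -68.95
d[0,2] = 96.41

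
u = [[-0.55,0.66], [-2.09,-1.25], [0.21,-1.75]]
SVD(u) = [[0.04, 0.49], [-0.90, 0.41], [-0.44, -0.77]] @ diag([2.603378589205395, 1.731392480423467]) @ [[0.67,  0.74], [-0.74,  0.67]]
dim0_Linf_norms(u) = [2.09, 1.75]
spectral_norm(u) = 2.60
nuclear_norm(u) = 4.33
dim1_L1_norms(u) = [1.21, 3.34, 1.96]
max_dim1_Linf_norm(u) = 2.09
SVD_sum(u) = [[0.08,0.09], [-1.57,-1.72], [-0.78,-0.85]] + [[-0.63,  0.57],[-0.52,  0.47],[0.99,  -0.9]]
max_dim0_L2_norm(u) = 2.25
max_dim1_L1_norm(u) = 3.34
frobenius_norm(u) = 3.13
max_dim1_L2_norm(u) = 2.44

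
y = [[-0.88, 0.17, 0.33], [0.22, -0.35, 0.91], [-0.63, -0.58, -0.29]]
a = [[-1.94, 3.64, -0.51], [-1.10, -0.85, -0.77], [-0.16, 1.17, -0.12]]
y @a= [[1.47, -2.96, 0.28], [-0.19, 2.16, 0.05], [1.91, -2.14, 0.8]]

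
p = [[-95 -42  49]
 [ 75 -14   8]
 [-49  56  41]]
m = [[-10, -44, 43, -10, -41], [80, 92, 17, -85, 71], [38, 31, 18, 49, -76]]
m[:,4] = [-41, 71, -76]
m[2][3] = 49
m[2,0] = 38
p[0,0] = -95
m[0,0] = -10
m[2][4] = -76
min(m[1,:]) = -85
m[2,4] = -76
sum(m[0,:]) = -62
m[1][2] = 17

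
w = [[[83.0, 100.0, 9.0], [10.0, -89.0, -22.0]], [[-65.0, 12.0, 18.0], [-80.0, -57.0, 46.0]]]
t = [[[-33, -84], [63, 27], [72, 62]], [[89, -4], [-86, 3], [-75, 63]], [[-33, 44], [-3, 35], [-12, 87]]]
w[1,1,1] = -57.0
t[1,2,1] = 63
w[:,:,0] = [[83.0, 10.0], [-65.0, -80.0]]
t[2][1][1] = 35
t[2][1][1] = 35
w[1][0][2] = 18.0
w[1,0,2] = 18.0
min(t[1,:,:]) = -86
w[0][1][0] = 10.0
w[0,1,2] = -22.0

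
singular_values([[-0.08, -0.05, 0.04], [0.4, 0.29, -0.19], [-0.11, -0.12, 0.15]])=[0.58, 0.08, 0.01]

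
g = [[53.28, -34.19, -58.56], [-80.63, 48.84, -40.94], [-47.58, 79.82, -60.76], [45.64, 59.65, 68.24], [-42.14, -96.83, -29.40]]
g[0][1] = -34.19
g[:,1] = [-34.19, 48.84, 79.82, 59.65, -96.83]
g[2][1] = 79.82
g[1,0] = -80.63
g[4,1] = -96.83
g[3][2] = 68.24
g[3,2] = 68.24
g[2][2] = -60.76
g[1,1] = 48.84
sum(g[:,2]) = -121.41999999999999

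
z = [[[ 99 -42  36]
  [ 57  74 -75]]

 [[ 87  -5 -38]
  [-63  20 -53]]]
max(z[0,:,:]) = 99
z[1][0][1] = -5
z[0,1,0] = 57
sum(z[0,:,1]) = 32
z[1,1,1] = 20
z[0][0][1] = -42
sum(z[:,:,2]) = -130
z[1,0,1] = -5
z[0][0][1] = -42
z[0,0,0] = 99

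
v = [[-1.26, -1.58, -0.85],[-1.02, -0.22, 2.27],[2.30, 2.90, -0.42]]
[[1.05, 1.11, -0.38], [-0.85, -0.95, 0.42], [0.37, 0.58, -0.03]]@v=[[-3.33, -3.01, 1.79], [3.01, 2.77, -1.61], [-1.13, -0.80, 1.01]]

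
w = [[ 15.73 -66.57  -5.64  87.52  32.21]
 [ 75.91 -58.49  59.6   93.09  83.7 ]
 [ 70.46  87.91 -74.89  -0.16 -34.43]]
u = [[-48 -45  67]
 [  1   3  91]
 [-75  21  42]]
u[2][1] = 21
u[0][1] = -45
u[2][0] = -75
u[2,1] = 21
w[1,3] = 93.09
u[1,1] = 3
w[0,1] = -66.57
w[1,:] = [75.91, -58.49, 59.6, 93.09, 83.7]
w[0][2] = -5.64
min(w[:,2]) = -74.89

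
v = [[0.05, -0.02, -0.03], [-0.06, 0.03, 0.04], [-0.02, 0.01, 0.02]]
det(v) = 0.00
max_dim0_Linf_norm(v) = 0.06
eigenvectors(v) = [[-0.58, 0.47, -0.16], [0.76, -0.25, -0.92], [0.27, 0.85, 0.37]]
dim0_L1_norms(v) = [0.13, 0.06, 0.09]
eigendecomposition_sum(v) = [[0.05, -0.02, -0.03], [-0.06, 0.03, 0.04], [-0.02, 0.01, 0.02]] + [[0.00, 0.00, 0.0], [-0.00, -0.0, -0.00], [0.0, 0.00, 0.0]] + [[0.00, 0.00, -0.0], [0.0, 0.0, -0.0], [-0.0, -0.00, 0.0]]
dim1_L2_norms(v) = [0.06, 0.08, 0.03]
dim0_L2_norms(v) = [0.08, 0.04, 0.05]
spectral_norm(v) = 0.10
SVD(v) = [[-0.59, -0.47, -0.65], [0.75, -0.04, -0.66], [0.28, -0.88, 0.38]] @ diag([0.1036902600199944, 0.006222713784798738, 0.0030996467763963293]) @ [[-0.78, 0.36, 0.52],[-0.58, -0.09, -0.81],[-0.25, -0.93, 0.28]]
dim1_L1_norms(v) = [0.1, 0.13, 0.05]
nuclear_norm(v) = 0.11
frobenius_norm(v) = 0.10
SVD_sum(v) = [[0.05, -0.02, -0.03], [-0.06, 0.03, 0.04], [-0.02, 0.01, 0.02]] + [[0.0, 0.00, 0.0], [0.00, 0.0, 0.00], [0.0, 0.00, 0.0]] + [[0.00, 0.00, -0.0], [0.0, 0.0, -0.0], [-0.00, -0.00, 0.0]]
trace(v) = 0.10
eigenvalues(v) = [0.09, 0.01, 0.0]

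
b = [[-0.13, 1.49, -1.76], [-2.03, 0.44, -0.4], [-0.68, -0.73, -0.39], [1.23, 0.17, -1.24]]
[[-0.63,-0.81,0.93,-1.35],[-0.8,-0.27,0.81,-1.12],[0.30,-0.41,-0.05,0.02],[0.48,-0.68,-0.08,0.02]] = b@[[0.3,  0.05,  -0.28,  0.38],[-0.6,  0.19,  0.41,  -0.53],[-0.17,  0.62,  -0.16,  0.29]]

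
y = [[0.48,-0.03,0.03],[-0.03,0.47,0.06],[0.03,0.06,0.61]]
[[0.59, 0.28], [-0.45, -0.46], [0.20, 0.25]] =y @ [[1.15,0.48],[-0.93,-1.00],[0.37,0.49]]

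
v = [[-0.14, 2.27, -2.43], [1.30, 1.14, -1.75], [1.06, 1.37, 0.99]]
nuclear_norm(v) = 7.11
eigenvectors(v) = [[(-0.85+0j),(-0.09-0.55j),(-0.09+0.55j)], [0.52+0.00j,(-0.22-0.51j),-0.22+0.51j], [0.08+0.00j,-0.61+0.00j,(-0.61-0j)]]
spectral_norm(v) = 3.97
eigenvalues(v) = [(-1.28+0j), (1.64+2.09j), (1.64-2.09j)]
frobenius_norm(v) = 4.59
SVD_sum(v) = [[0.59,2.15,-2.35], [0.42,1.5,-1.64], [0.07,0.25,-0.28]] + [[-0.28, -0.22, -0.27],[0.19, 0.15, 0.19],[1.20, 0.96, 1.18]] + [[-0.46, 0.34, 0.19], [0.69, -0.51, -0.29], [-0.22, 0.16, 0.09]]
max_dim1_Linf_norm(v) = 2.43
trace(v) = 1.99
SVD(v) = [[-0.82, -0.22, -0.53], [-0.57, 0.15, 0.81], [-0.10, 0.96, -0.25]] @ diag([3.973969766890962, 2.011131009387905, 1.1282802643470176]) @ [[-0.18, -0.66, 0.73], [0.62, 0.49, 0.61], [0.76, -0.56, -0.32]]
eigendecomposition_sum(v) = [[(-0.79+0j), 0.84-0.00j, (-0.19-0j)], [0.48-0.00j, (-0.51+0j), 0.12+0.00j], [0.08-0.00j, -0.08+0.00j, (0.02+0j)]] + [[(0.32+0.4j),(0.71+0.55j),(-1.12+0.63j)], [(0.41+0.31j),0.83+0.36j,-0.93+0.88j], [(0.49-0.28j),(0.73-0.68j),(0.49+1.33j)]] + [[(0.32-0.4j), 0.71-0.55j, -1.12-0.63j], [(0.41-0.31j), (0.83-0.36j), (-0.93-0.88j)], [(0.49+0.28j), 0.73+0.68j, 0.49-1.33j]]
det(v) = -9.02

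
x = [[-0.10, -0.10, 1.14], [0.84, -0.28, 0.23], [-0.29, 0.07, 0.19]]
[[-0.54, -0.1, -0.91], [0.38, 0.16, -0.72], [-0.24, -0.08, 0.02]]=x @ [[0.77, 0.08, -0.62], [0.65, -0.43, 0.01], [-0.35, -0.12, -0.85]]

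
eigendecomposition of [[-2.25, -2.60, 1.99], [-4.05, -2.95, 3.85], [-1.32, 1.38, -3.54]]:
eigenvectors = [[-0.43,0.56,-0.57],  [0.82,0.63,-0.81],  [0.38,0.53,0.13]]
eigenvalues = [0.95, -3.29, -6.4]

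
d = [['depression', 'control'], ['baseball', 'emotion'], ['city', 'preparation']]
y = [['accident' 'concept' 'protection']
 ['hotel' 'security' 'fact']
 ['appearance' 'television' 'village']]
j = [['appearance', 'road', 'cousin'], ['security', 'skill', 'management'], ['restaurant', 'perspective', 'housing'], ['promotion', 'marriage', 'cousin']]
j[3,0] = 'promotion'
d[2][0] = 'city'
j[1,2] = 'management'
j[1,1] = 'skill'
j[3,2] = 'cousin'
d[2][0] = 'city'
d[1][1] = 'emotion'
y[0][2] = 'protection'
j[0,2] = 'cousin'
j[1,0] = 'security'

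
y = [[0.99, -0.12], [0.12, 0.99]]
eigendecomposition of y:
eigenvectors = [[0.71+0.00j, 0.71-0.00j], [0.00-0.71j, 0.71j]]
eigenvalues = [(0.99+0.12j), (0.99-0.12j)]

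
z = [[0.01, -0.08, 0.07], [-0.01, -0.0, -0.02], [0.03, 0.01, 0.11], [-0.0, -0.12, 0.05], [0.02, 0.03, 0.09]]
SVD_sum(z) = [[0.02, -0.05, 0.09], [-0.0, 0.01, -0.02], [0.01, -0.05, 0.08], [0.02, -0.06, 0.09], [0.01, -0.03, 0.05]] + [[-0.01, -0.03, -0.02], [-0.00, -0.01, -0.01], [0.01, 0.06, 0.03], [-0.01, -0.06, -0.04], [0.01, 0.06, 0.04]] + [[0.00, -0.0, -0.00], [-0.00, 0.00, 0.00], [0.0, -0.0, -0.00], [-0.00, 0.0, 0.00], [-0.00, 0.00, 0.00]]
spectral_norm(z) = 0.18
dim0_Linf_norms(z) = [0.03, 0.12, 0.11]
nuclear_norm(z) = 0.32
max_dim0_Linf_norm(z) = 0.12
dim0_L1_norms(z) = [0.07, 0.24, 0.34]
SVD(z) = [[0.55, 0.23, -0.06], [-0.1, 0.09, 0.7], [0.49, -0.53, -0.37], [0.57, 0.58, 0.15], [0.34, -0.57, 0.59]] @ diag([0.1845249103194821, 0.13114687050837487, 0.007145336062540328]) @ [[0.15, -0.53, 0.83], [-0.2, -0.84, -0.5], [-0.97, 0.09, 0.23]]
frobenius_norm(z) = 0.23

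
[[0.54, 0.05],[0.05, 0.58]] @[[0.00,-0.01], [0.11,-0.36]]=[[0.01, -0.02], [0.06, -0.21]]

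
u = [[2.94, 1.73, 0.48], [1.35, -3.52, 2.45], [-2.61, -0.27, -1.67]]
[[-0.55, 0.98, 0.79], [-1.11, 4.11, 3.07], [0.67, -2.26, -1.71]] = u@[[-0.36, 0.58, 0.47],[0.26, -0.57, -0.44],[0.12, 0.54, 0.36]]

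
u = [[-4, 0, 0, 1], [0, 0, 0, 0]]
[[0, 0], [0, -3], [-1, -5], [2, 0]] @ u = [[0, 0, 0, 0], [0, 0, 0, 0], [4, 0, 0, -1], [-8, 0, 0, 2]]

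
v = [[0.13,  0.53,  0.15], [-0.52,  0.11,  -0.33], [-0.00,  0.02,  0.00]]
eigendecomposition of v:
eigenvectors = [[0.02+0.71j, (0.02-0.71j), (-0.55+0j)], [(-0.71+0j), (-0.71-0j), -0.10+0.00j], [(-0.01+0.03j), (-0.01-0.03j), (0.83+0j)]]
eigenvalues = [(0.12+0.53j), (0.12-0.53j), (-0+0j)]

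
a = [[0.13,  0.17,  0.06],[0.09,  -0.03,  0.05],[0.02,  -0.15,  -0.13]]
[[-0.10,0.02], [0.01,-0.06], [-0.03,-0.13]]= a @ [[-0.43,-0.71], [-0.52,0.53], [0.75,0.3]]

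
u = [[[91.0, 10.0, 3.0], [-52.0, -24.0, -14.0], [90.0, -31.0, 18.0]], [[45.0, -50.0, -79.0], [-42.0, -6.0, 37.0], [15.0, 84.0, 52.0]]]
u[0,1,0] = -52.0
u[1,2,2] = 52.0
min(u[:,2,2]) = 18.0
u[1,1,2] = 37.0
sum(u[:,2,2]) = 70.0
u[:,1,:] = [[-52.0, -24.0, -14.0], [-42.0, -6.0, 37.0]]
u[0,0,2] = 3.0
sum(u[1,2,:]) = 151.0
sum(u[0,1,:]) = -90.0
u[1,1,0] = -42.0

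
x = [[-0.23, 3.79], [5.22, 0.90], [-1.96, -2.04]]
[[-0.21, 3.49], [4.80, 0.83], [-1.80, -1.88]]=x@[[0.92, 0.0], [0.0, 0.92]]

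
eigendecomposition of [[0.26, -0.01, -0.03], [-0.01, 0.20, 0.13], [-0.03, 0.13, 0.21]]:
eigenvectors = [[0.32, -0.94, 0.07], [-0.64, -0.28, -0.71], [-0.69, -0.18, 0.7]]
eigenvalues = [0.34, 0.25, 0.07]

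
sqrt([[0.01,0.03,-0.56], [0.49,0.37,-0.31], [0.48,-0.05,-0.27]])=[[0.60,-0.00,-0.63], [0.43,0.61,-0.05], [0.56,-0.05,0.29]]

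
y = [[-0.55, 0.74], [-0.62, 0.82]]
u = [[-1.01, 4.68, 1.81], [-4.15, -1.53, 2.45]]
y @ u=[[-2.52,-3.71,0.82], [-2.78,-4.16,0.89]]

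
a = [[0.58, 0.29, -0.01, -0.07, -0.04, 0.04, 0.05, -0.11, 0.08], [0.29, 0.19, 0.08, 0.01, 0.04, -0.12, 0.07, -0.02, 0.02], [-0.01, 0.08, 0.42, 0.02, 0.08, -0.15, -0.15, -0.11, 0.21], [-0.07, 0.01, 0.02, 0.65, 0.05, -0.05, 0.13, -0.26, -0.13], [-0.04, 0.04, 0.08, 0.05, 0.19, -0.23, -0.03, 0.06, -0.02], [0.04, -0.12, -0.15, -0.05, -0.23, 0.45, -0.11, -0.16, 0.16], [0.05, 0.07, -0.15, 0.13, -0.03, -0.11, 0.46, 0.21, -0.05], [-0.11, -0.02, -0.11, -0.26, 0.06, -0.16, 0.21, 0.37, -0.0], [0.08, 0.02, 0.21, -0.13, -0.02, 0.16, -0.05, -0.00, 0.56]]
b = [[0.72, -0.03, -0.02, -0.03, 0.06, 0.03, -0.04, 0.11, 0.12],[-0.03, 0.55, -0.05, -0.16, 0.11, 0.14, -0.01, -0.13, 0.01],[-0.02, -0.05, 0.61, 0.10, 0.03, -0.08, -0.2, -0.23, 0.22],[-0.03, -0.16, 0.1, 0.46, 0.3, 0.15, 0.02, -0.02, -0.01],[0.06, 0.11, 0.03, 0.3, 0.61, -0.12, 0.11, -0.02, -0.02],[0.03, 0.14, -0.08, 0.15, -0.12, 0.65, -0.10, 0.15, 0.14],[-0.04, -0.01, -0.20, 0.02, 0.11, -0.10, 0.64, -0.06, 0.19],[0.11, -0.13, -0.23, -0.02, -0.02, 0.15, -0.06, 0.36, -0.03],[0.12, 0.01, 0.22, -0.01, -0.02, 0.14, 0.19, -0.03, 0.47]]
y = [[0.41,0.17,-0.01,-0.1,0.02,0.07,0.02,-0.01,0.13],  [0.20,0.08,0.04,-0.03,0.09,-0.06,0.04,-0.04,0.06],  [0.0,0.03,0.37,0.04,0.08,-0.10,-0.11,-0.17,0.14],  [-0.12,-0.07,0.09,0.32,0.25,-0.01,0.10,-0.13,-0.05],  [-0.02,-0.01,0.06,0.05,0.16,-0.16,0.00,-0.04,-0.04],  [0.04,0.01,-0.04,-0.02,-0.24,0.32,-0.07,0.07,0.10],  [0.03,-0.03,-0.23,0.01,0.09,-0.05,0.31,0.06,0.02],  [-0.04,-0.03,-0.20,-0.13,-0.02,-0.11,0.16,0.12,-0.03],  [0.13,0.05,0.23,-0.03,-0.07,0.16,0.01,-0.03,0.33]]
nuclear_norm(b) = 5.08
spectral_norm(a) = 0.93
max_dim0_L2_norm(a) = 0.73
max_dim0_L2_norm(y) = 0.55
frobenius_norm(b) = 1.99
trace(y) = 2.42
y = a @ b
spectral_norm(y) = 0.73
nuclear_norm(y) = 2.63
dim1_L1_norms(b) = [1.16, 1.19, 1.54, 1.25, 1.38, 1.56, 1.37, 1.11, 1.21]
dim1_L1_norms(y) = [0.94, 0.64, 1.04, 1.14, 0.54, 0.91, 0.83, 0.84, 1.04]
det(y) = 0.00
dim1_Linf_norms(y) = [0.41, 0.2, 0.37, 0.32, 0.16, 0.32, 0.31, 0.2, 0.33]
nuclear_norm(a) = 3.89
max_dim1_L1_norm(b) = 1.56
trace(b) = 5.07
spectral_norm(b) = 0.95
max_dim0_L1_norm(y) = 1.27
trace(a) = 3.87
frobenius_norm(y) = 1.21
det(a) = 0.00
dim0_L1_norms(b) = [1.16, 1.19, 1.54, 1.25, 1.38, 1.56, 1.37, 1.11, 1.21]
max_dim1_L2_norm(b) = 0.74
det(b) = -0.00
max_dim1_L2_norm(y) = 0.48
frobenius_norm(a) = 1.71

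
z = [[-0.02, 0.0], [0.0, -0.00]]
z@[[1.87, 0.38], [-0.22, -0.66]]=[[-0.04, -0.01], [0.00, 0.0]]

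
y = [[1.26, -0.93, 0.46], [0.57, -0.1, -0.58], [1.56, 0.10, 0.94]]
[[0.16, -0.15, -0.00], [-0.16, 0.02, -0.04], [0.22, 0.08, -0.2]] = y@[[-0.02, 0.05, -0.11], [-0.07, 0.22, -0.15], [0.27, -0.02, -0.01]]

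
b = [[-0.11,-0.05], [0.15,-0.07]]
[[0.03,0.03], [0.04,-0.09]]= b @ [[-0.02,-0.46], [-0.56,0.35]]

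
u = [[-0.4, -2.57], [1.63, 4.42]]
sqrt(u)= [[0.43, -0.96],[0.61, 2.24]]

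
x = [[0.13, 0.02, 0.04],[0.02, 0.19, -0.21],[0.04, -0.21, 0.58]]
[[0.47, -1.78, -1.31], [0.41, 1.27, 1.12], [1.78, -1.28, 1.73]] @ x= [[-0.03, -0.05, -0.37], [0.12, 0.01, 0.40], [0.28, -0.57, 1.34]]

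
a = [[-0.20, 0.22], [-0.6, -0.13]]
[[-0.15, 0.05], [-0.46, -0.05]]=a@[[0.76, 0.03], [0.03, 0.27]]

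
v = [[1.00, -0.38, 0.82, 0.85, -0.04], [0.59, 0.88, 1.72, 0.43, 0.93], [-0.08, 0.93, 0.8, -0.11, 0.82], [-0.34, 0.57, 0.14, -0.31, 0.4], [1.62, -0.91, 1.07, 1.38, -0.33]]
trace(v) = 2.04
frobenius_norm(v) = 4.15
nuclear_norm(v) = 5.91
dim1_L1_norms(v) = [3.09, 4.55, 2.74, 1.76, 5.31]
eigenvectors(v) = [[-0.20, 0.39, 0.39, -0.16, -0.70], [-0.80, -0.06, -0.45, 0.61, -0.12], [-0.51, -0.42, -0.26, -0.03, 0.09], [-0.19, -0.31, -0.29, 0.47, 0.69], [-0.15, 0.76, 0.70, -0.62, 0.07]]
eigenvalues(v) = [2.41, -0.57, 0.19, 0.02, -0.0]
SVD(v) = [[-0.47, 0.13, -0.34, -0.41, -0.69], [-0.49, -0.63, 0.59, 0.01, -0.08], [-0.11, -0.57, -0.70, 0.41, 0.07], [0.09, -0.32, -0.19, -0.81, 0.45], [-0.72, 0.39, -0.10, 0.1, 0.56]] @ diag([3.302857811330917, 2.505576253239078, 0.08624496108991762, 0.008226778940744077, 0.003470465331392897]) @ [[-0.59, 0.11, -0.63, -0.49, -0.08], [0.22, -0.67, -0.42, 0.22, -0.53], [-0.32, -0.18, 0.63, -0.38, -0.57], [-0.18, -0.71, 0.14, -0.22, 0.63], [0.69, 0.04, -0.08, -0.72, 0.00]]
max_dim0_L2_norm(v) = 2.33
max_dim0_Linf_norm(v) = 1.72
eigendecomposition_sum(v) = [[0.24,  0.16,  0.45,  0.19,  0.21], [0.98,  0.64,  1.83,  0.77,  0.87], [0.63,  0.42,  1.18,  0.5,  0.56], [0.23,  0.15,  0.44,  0.19,  0.21], [0.18,  0.12,  0.34,  0.14,  0.16]] + [[0.48, -0.38, 0.33, 0.40, -0.22], [-0.08, 0.06, -0.05, -0.06, 0.04], [-0.51, 0.41, -0.35, -0.43, 0.24], [-0.38, 0.30, -0.26, -0.32, 0.18], [0.94, -0.75, 0.65, 0.79, -0.44]] + [[0.29, -0.15, 0.04, 0.27, -0.03], [-0.33, 0.18, -0.05, -0.3, 0.04], [-0.19, 0.10, -0.03, -0.18, 0.02], [-0.21, 0.11, -0.03, -0.20, 0.02], [0.52, -0.28, 0.07, 0.48, -0.06]] + [[-0.01,0.0,0.00,-0.01,0.00], [0.02,-0.0,-0.01,0.02,-0.01], [-0.00,0.00,0.00,-0.0,0.00], [0.02,-0.00,-0.01,0.02,-0.01], [-0.02,0.0,0.01,-0.03,0.01]] + [[-0.0, -0.0, -0.0, 0.0, 0.00],  [-0.0, -0.00, -0.00, 0.00, 0.0],  [0.0, 0.0, 0.00, -0.0, -0.0],  [0.0, 0.00, 0.0, -0.0, -0.00],  [0.0, 0.00, 0.00, -0.0, -0.0]]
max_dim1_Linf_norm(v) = 1.72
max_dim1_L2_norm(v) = 2.57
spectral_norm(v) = 3.30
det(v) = 0.00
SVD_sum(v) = [[0.92, -0.17, 0.98, 0.76, 0.12], [0.95, -0.17, 1.02, 0.79, 0.12], [0.22, -0.04, 0.23, 0.18, 0.03], [-0.17, 0.03, -0.18, -0.14, -0.02], [1.4, -0.25, 1.49, 1.16, 0.18]] + [[0.07,-0.22,-0.14,0.07,-0.17],  [-0.35,1.06,0.67,-0.34,0.83],  [-0.31,0.96,0.61,-0.31,0.76],  [-0.17,0.53,0.34,-0.17,0.42],  [0.22,-0.66,-0.42,0.21,-0.52]] + [[0.01,  0.01,  -0.02,  0.01,  0.02], [-0.02,  -0.01,  0.03,  -0.02,  -0.03], [0.02,  0.01,  -0.04,  0.02,  0.03], [0.01,  0.00,  -0.01,  0.01,  0.01], [0.00,  0.00,  -0.01,  0.00,  0.00]] + [[0.0,  0.0,  -0.00,  0.00,  -0.00], [-0.0,  -0.0,  0.0,  -0.00,  0.00], [-0.0,  -0.0,  0.00,  -0.00,  0.0], [0.0,  0.0,  -0.00,  0.0,  -0.00], [-0.00,  -0.00,  0.0,  -0.00,  0.0]] + [[-0.0, -0.00, 0.0, 0.00, -0.0], [-0.00, -0.0, 0.00, 0.00, -0.00], [0.00, 0.0, -0.00, -0.0, 0.0], [0.00, 0.0, -0.0, -0.00, 0.0], [0.0, 0.0, -0.0, -0.0, 0.0]]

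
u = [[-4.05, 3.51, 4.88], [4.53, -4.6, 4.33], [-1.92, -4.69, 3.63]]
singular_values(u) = [9.03, 7.55, 3.64]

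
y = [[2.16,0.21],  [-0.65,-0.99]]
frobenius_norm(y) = 2.47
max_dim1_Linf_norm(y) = 2.16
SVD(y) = [[-0.93, 0.38],[0.38, 0.93]] @ diag([2.316324599672824, 0.8642571081284396]) @ [[-0.97, -0.25], [0.25, -0.97]]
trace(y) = 1.17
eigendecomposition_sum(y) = [[2.15,0.15], [-0.45,-0.03]] + [[0.01, 0.06], [-0.20, -0.96]]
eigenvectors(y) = [[0.98,-0.07], [-0.2,1.00]]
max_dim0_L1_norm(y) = 2.81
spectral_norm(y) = 2.32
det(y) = -2.00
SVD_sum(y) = [[2.08, 0.53], [-0.85, -0.21]] + [[0.08, -0.32], [0.20, -0.78]]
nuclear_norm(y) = 3.18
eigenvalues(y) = [2.12, -0.95]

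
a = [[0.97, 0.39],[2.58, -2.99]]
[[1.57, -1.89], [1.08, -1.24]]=a @ [[1.31, -1.57], [0.77, -0.94]]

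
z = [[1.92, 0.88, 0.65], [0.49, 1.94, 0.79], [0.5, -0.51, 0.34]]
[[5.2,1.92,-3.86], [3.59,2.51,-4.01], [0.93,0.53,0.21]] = z@[[1.89, 0.11, -1.17],  [0.86, 0.43, -1.69],  [1.26, 2.05, -0.20]]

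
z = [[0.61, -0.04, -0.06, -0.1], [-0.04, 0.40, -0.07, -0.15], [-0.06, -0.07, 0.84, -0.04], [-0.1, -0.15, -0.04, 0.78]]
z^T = [[0.61, -0.04, -0.06, -0.1],[-0.04, 0.4, -0.07, -0.15],[-0.06, -0.07, 0.84, -0.04],[-0.1, -0.15, -0.04, 0.78]]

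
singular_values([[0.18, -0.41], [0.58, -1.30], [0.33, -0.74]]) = [1.7, 0.0]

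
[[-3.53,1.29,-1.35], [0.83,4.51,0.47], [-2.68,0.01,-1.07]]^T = [[-3.53, 0.83, -2.68], [1.29, 4.51, 0.01], [-1.35, 0.47, -1.07]]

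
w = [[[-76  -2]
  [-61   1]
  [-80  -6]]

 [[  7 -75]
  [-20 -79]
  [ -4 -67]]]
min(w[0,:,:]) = -80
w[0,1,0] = -61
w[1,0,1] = -75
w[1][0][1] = -75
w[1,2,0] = -4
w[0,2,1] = -6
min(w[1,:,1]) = -79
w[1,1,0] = -20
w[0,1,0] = -61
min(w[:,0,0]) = -76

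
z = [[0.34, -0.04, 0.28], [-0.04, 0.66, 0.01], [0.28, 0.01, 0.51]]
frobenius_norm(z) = 0.99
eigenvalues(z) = [0.13, 0.72, 0.66]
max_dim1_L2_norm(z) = 0.66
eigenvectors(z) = [[-0.80, -0.59, 0.10],[-0.07, 0.26, 0.96],[0.59, -0.77, 0.25]]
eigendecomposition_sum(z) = [[0.08, 0.01, -0.06], [0.01, 0.0, -0.01], [-0.06, -0.01, 0.05]] + [[0.25, -0.11, 0.33], [-0.11, 0.05, -0.14], [0.33, -0.14, 0.42]] + [[0.01, 0.06, 0.02], [0.06, 0.61, 0.16], [0.02, 0.16, 0.04]]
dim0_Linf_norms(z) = [0.34, 0.66, 0.51]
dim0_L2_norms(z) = [0.44, 0.66, 0.58]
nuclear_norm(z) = 1.51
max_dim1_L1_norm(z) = 0.8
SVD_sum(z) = [[0.25,-0.11,0.33], [-0.11,0.05,-0.14], [0.33,-0.14,0.42]] + [[0.01,0.06,0.02],[0.06,0.61,0.16],[0.02,0.16,0.04]] + [[0.08,0.01,-0.06], [0.01,0.00,-0.01], [-0.06,-0.01,0.05]]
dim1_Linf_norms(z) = [0.34, 0.66, 0.51]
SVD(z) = [[0.59, 0.10, -0.80], [-0.26, 0.96, -0.07], [0.77, 0.25, 0.59]] @ diag([0.7218189035802965, 0.6585359585098377, 0.12964513790986593]) @ [[0.59, -0.26, 0.77], [0.10, 0.96, 0.25], [-0.8, -0.07, 0.59]]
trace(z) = 1.51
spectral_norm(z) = 0.72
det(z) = 0.06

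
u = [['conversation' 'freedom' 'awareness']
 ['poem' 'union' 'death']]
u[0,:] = ['conversation', 'freedom', 'awareness']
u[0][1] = 'freedom'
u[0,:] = ['conversation', 'freedom', 'awareness']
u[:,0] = ['conversation', 'poem']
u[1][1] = 'union'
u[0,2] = 'awareness'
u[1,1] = 'union'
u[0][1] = 'freedom'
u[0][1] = 'freedom'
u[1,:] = ['poem', 'union', 'death']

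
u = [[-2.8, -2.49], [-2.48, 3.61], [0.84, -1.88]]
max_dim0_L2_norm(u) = 4.77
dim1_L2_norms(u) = [3.75, 4.38, 2.06]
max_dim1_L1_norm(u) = 6.09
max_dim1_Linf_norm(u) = 3.61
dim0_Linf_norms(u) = [2.8, 3.61]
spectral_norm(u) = 4.91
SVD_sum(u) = [[0.47, -1.25],[-1.50, 3.98],[0.73, -1.92]] + [[-3.27, -1.24],[-0.98, -0.37],[0.11, 0.04]]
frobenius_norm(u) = 6.12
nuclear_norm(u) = 8.56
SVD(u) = [[0.27, 0.96], [-0.87, 0.29], [0.42, -0.03]] @ diag([4.910447407528004, 3.653779722137271]) @ [[0.35,  -0.94], [-0.94,  -0.35]]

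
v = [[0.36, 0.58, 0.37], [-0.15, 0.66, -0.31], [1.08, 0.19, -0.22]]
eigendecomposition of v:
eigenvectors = [[(-0.41+0j),(-0.55-0.16j),-0.55+0.16j], [(0.16+0j),(0.14-0.55j),0.14+0.55j], [(0.9+0j),(-0.59+0j),(-0.59-0j)]]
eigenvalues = [(-0.68+0j), (0.74+0.47j), (0.74-0.47j)]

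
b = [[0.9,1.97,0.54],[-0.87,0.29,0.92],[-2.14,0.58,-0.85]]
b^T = [[0.9, -0.87, -2.14], [1.97, 0.29, 0.58], [0.54, 0.92, -0.85]]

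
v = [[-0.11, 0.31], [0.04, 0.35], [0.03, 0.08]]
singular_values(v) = [0.48, 0.11]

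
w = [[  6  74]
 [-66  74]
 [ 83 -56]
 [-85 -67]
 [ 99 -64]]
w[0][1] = 74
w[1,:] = [-66, 74]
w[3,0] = -85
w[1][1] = 74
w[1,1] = 74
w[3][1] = -67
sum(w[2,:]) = 27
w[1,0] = -66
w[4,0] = 99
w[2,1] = -56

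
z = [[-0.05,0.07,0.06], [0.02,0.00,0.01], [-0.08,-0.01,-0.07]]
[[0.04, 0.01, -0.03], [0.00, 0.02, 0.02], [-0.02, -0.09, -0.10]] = z @ [[0.04, 0.99, 0.67], [0.51, 0.81, -0.59], [0.17, -0.01, 0.72]]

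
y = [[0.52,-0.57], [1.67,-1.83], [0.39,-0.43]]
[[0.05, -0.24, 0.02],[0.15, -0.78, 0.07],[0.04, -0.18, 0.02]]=y@[[-0.02, -0.16, 0.15], [-0.1, 0.28, 0.1]]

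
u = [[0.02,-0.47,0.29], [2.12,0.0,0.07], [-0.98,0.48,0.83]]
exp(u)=[[0.45,-0.30,0.37],[1.69,0.63,0.47],[-0.68,0.92,2.17]]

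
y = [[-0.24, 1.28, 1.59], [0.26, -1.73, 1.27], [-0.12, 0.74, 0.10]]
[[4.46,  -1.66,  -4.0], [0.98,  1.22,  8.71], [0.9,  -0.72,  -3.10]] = y @ [[-0.05, -2.17, 2.47],[0.93, -1.28, -3.92],[2.05, -0.34, 1.01]]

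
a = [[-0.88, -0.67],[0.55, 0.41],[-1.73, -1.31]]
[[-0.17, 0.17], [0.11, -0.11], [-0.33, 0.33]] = a @ [[0.39, -0.39],[-0.26, 0.26]]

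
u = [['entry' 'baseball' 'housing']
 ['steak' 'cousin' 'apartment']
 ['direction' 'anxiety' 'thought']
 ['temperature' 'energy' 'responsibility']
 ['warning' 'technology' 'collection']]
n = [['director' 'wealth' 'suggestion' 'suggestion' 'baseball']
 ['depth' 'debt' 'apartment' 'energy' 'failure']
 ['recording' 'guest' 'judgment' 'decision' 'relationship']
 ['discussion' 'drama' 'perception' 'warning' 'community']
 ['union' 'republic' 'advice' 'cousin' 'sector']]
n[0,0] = 'director'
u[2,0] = 'direction'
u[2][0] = 'direction'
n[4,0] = 'union'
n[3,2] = 'perception'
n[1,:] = ['depth', 'debt', 'apartment', 'energy', 'failure']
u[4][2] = 'collection'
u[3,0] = 'temperature'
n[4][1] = 'republic'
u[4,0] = 'warning'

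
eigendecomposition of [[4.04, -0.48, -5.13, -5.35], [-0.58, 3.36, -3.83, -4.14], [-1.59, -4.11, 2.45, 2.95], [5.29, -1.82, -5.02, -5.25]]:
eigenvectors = [[(0.49-0.1j), (0.49+0.1j), 0.03+0.00j, (0.6+0j)], [0.38+0.17j, (0.38-0.17j), (0.06+0j), (0.52+0j)], [-0.57+0.00j, (-0.57-0j), -0.71+0.00j, 0.24+0.00j], [0.47-0.19j, 0.47+0.19j, (0.7+0j), 0.56+0.00j]]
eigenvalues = [(4.09+1.91j), (4.09-1.91j), (-0.07+0j), (-3.5+0j)]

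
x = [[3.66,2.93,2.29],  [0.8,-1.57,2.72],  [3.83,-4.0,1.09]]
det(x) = 67.97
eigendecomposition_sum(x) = [[4.38+0.00j, 0.45+0.00j, (2.38+0j)], [1.36+0.00j, (0.14+0j), (0.74+0j)], [(2.4+0j), 0.25+0.00j, 1.30+0.00j]] + [[-0.36+0.31j, (1.24+0.38j), -0.04-0.78j],[-0.28-0.55j, (-0.85+1.45j), 0.99+0.18j],[0.72-0.46j, -2.12-0.97j, -0.11+1.39j]] + [[(-0.36-0.31j), 1.24-0.38j, -0.04+0.78j], [(-0.28+0.55j), (-0.85-1.45j), 0.99-0.18j], [(0.72+0.46j), (-2.12+0.97j), (-0.11-1.39j)]]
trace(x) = 3.18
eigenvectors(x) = [[0.85+0.00j, (0.41-0.05j), (0.41+0.05j)],  [0.26+0.00j, (-0.06+0.53j), -0.06-0.53j],  [(0.46+0j), -0.74+0.00j, (-0.74-0j)]]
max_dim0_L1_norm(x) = 8.5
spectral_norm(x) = 6.36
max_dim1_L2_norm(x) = 5.64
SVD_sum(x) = [[2.15, -1.12, 1.27], [1.99, -1.04, 1.18], [4.05, -2.11, 2.39]] + [[1.39, 4.04, 1.20],[-0.14, -0.4, -0.12],[-0.67, -1.95, -0.58]] + [[0.12, 0.01, -0.18],  [-1.05, -0.13, 1.66],  [0.46, 0.06, -0.72]]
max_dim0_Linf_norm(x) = 4.0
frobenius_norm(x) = 8.34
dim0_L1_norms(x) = [8.29, 8.5, 6.1]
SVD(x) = [[-0.43,  0.90,  0.1],[-0.4,  -0.09,  -0.91],[-0.81,  -0.43,  0.40]] @ diag([6.360692576262818, 4.945498404587354, 2.160679402525745]) @ [[-0.79, 0.41, -0.46], [0.31, 0.91, 0.27], [0.53, 0.07, -0.84]]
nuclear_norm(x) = 13.47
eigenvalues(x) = [(5.82+0j), (-1.32+3.15j), (-1.32-3.15j)]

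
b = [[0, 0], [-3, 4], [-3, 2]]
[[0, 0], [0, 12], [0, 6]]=b @ [[0, 0], [0, 3]]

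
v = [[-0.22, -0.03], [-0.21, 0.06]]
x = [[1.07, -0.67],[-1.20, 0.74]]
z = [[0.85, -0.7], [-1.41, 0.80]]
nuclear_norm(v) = 0.37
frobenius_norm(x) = 1.89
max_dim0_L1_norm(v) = 0.43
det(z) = -0.31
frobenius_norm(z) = 1.96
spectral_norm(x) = 1.89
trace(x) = 1.81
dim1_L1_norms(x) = [1.74, 1.94]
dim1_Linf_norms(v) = [0.22, 0.21]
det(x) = -0.01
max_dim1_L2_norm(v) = 0.22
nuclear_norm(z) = 2.11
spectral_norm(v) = 0.30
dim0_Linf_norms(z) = [1.41, 0.8]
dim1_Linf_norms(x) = [1.07, 1.2]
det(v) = -0.02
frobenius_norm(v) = 0.31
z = x + v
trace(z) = 1.65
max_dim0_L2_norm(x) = 1.61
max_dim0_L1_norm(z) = 2.26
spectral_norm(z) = 1.95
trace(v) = -0.16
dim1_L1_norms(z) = [1.55, 2.21]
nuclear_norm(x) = 1.90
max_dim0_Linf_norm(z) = 1.41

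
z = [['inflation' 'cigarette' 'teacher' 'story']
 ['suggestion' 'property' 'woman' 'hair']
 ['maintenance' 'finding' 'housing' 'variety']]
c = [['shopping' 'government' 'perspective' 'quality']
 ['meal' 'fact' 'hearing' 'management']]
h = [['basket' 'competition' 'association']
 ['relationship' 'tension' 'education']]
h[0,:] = ['basket', 'competition', 'association']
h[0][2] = 'association'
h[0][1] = 'competition'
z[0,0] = 'inflation'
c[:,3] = ['quality', 'management']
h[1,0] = 'relationship'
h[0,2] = 'association'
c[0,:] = ['shopping', 'government', 'perspective', 'quality']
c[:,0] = ['shopping', 'meal']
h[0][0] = 'basket'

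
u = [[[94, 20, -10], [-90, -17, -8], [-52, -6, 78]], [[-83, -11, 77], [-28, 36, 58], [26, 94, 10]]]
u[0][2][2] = 78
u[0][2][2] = 78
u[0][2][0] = -52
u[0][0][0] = 94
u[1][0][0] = -83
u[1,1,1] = 36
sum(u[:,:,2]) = 205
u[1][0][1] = -11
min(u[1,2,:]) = 10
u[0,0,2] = -10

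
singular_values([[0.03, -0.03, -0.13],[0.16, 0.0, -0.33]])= [0.39, 0.04]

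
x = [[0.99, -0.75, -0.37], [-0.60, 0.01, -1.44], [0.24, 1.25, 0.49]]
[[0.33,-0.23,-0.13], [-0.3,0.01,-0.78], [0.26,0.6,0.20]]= x @ [[0.43, 0.11, 0.03],  [0.11, 0.48, -0.05],  [0.03, -0.05, 0.53]]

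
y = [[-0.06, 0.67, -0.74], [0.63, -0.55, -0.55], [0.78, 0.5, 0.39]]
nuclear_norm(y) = 3.01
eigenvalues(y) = [(0.39+0.92j), (0.39-0.92j), (-1+0j)]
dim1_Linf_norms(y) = [0.74, 0.63, 0.78]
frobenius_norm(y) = 1.74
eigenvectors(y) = [[(0.01+0.58j), (0.01-0.58j), 0.57+0.00j], [(-0.01+0.4j), (-0.01-0.4j), -0.82+0.00j], [(0.71+0j), 0.71-0.00j, -0.02+0.00j]]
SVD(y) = [[-0.02,-0.4,0.91], [0.20,-0.9,-0.39], [0.98,0.18,0.1]] @ diag([1.0054385774061692, 1.0009179827540933, 0.9998782220165287]) @ [[0.89, 0.36, 0.28], [-0.40, 0.31, 0.86], [-0.22, 0.88, -0.42]]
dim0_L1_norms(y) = [1.47, 1.72, 1.68]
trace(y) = -0.22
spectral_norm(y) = 1.01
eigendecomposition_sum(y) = [[0.13+0.31j, 0.10+0.21j, (-0.38+0.17j)], [0.08+0.22j, (0.06+0.15j), -0.27+0.10j], [0.38-0.15j, 0.26-0.12j, (0.2+0.46j)]] + [[(0.13-0.31j),0.10-0.21j,(-0.38-0.17j)], [0.08-0.22j,0.06-0.15j,(-0.27-0.1j)], [(0.38+0.15j),(0.26+0.12j),0.20-0.46j]] + [[-0.32+0.00j, 0.47+0.00j, 0.01-0.00j], [0.47-0.00j, (-0.68-0j), -0.02+0.00j], [(0.01-0j), -0.02-0.00j, (-0+0j)]]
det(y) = -1.01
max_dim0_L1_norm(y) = 1.72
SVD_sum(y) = [[-0.02, -0.01, -0.01], [0.18, 0.07, 0.06], [0.87, 0.35, 0.28]] + [[0.16, -0.13, -0.35], [0.36, -0.28, -0.77], [-0.07, 0.06, 0.15]] + [[-0.2, 0.80, -0.39], [0.09, -0.34, 0.16], [-0.02, 0.09, -0.04]]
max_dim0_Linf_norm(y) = 0.78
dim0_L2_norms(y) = [1.0, 1.0, 1.0]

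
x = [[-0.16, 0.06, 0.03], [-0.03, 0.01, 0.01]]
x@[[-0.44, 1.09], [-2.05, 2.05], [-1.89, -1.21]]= [[-0.11, -0.09],[-0.03, -0.02]]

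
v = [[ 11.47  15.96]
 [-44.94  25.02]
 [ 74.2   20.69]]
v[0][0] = 11.47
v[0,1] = 15.96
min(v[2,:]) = 20.69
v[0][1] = 15.96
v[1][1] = 25.02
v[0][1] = 15.96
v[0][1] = 15.96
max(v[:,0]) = 74.2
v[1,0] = -44.94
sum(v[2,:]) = 94.89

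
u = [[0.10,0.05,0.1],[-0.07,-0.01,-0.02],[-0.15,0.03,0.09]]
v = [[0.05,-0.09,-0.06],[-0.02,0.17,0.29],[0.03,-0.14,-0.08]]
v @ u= [[0.02,0.0,0.0], [-0.06,0.01,0.02], [0.02,0.0,-0.0]]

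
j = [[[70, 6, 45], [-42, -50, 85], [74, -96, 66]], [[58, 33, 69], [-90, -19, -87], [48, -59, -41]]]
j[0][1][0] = -42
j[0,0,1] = 6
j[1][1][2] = -87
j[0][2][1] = -96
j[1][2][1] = -59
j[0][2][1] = -96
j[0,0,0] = 70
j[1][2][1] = -59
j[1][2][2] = -41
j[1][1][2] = -87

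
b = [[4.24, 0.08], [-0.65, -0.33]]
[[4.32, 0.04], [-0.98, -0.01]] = b @ [[1.00, 0.01], [0.99, 0.01]]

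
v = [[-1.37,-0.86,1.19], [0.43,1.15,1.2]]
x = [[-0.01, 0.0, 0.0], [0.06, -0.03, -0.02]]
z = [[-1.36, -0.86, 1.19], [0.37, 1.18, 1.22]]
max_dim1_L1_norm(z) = 3.41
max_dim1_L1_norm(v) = 3.42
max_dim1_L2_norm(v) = 2.01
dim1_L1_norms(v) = [3.42, 2.78]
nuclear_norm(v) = 3.72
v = z + x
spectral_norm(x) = 0.07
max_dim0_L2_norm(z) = 1.7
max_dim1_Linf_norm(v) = 1.37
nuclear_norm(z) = 3.74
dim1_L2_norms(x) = [0.01, 0.07]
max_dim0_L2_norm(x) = 0.06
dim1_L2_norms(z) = [2.0, 1.74]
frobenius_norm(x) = 0.07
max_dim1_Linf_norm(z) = 1.36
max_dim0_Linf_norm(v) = 1.37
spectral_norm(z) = 2.00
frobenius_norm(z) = 2.65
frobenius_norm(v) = 2.64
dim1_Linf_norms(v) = [1.37, 1.2]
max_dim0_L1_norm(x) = 0.07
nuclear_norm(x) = 0.08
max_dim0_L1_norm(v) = 2.39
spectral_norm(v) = 2.01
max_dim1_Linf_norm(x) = 0.06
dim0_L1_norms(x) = [0.07, 0.03, 0.02]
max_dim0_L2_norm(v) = 1.69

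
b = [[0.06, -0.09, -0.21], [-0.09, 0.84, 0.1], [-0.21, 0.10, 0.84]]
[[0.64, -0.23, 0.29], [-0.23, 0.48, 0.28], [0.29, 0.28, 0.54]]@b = [[-0.0, -0.22, 0.09], [-0.12, 0.45, 0.33], [-0.12, 0.26, 0.42]]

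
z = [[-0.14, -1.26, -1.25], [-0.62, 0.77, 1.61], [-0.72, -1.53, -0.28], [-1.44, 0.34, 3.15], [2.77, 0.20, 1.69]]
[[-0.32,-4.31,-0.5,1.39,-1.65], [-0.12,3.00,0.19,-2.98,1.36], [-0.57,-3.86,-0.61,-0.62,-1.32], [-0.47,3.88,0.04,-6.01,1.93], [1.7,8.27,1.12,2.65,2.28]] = z @ [[0.55, 1.74, 0.31, 1.66, 0.35], [0.10, 1.36, 0.23, -0.17, 0.57], [0.09, 1.88, 0.13, -1.13, 0.71]]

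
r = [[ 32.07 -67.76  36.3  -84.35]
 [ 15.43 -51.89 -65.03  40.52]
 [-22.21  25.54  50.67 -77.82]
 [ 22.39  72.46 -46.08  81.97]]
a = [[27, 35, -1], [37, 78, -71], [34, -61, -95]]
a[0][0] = 27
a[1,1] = 78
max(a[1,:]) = 78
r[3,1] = 72.46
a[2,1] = -61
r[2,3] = -77.82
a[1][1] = 78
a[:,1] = [35, 78, -61]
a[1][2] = -71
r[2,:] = [-22.21, 25.54, 50.67, -77.82]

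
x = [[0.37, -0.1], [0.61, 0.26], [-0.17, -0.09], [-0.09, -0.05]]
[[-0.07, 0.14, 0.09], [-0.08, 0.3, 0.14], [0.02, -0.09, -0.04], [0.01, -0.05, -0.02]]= x @ [[-0.16,0.42,0.23], [0.06,0.17,-0.02]]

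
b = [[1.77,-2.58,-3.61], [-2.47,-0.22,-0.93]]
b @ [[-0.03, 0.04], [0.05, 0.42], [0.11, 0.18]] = [[-0.58, -1.66],  [-0.04, -0.36]]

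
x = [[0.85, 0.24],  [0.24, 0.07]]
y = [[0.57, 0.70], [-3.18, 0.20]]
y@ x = [[0.65,0.19],[-2.66,-0.75]]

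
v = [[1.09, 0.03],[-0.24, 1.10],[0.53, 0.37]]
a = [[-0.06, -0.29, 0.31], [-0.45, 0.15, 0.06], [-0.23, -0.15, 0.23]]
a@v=[[0.17, -0.21], [-0.49, 0.17], [-0.09, -0.09]]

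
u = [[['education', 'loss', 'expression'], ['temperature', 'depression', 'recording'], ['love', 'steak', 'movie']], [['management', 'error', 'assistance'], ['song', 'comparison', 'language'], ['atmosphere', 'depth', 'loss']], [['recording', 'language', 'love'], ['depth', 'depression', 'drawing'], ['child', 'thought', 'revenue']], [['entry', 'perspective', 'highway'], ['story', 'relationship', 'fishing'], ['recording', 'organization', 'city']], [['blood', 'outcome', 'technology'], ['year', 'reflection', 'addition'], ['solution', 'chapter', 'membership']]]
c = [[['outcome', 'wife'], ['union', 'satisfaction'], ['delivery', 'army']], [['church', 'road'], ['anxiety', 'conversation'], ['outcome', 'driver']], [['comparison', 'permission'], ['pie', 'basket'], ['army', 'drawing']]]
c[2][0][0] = 'comparison'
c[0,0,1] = 'wife'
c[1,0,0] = 'church'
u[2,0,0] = 'recording'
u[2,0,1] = 'language'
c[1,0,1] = 'road'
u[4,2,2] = 'membership'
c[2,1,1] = 'basket'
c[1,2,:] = ['outcome', 'driver']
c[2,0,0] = 'comparison'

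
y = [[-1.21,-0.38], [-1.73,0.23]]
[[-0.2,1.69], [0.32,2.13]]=y @ [[-0.08, -1.28], [0.78, -0.36]]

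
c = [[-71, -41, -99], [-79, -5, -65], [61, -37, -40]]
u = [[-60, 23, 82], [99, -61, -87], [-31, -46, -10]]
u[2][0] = -31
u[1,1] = -61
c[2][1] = -37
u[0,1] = 23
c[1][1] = -5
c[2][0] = 61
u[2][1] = -46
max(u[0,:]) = 82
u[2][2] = -10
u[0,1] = 23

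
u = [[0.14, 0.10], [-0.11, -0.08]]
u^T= [[0.14, -0.11], [0.10, -0.08]]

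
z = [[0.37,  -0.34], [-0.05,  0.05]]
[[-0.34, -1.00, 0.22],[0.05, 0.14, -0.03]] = z@[[-0.92, -1.35, -0.18], [-0.01, 1.47, -0.85]]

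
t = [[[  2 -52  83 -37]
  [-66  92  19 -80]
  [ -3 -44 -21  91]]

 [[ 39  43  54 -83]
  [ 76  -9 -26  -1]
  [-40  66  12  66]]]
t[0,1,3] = -80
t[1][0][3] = -83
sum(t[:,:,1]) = 96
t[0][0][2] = 83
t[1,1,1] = -9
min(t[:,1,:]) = -80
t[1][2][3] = 66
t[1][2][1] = 66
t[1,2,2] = 12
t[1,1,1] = -9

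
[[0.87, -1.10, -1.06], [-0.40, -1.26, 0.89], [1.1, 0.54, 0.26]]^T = [[0.87, -0.4, 1.1],[-1.10, -1.26, 0.54],[-1.06, 0.89, 0.26]]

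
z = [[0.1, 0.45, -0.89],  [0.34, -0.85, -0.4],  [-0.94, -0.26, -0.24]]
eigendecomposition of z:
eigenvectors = [[(-0.74+0j),-0.13-0.45j,-0.13+0.45j], [(-0.27+0j),0.69+0.00j,(0.69-0j)], [(0.62+0j),(0.14-0.54j),(0.14+0.54j)]]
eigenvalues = [(1+0j), (-1+0.09j), (-1-0.09j)]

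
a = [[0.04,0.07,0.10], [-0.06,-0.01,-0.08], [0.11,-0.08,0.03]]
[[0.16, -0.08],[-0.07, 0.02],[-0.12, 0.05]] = a @ [[-1.25, -0.86], [0.46, -1.51], [1.79, 0.63]]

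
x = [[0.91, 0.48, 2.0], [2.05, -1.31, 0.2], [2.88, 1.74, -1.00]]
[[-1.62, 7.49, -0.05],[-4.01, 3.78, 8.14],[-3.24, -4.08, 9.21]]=x @ [[-1.56, 0.66, 3.40], [0.58, -1.28, -1.09], [-0.24, 3.75, -1.31]]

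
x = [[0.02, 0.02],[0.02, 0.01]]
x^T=[[0.02,0.02],[0.02,0.01]]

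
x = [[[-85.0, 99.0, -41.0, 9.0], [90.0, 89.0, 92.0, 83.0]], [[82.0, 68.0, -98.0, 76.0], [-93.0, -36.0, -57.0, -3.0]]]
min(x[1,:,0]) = -93.0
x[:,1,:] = [[90.0, 89.0, 92.0, 83.0], [-93.0, -36.0, -57.0, -3.0]]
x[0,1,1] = 89.0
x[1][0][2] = -98.0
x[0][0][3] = 9.0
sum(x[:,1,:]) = 165.0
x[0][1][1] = 89.0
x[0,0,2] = -41.0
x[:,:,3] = [[9.0, 83.0], [76.0, -3.0]]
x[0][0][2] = -41.0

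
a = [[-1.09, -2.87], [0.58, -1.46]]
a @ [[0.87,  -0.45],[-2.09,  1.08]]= [[5.05, -2.61],[3.56, -1.84]]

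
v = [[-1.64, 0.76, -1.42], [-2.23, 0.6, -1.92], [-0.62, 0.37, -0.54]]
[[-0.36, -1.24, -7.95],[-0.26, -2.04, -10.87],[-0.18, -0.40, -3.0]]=v @ [[-1.08,1.0,2.11], [-0.51,0.83,0.22], [1.23,0.16,3.28]]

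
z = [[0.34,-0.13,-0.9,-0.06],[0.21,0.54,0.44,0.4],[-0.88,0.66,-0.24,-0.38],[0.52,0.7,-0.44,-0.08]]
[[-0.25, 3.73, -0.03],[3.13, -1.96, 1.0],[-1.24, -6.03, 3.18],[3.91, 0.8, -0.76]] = z @ [[3.80, 4.87, -4.29], [3.50, -3.64, 1.36], [1.22, -1.74, -2.14], [-0.23, -0.62, 5.28]]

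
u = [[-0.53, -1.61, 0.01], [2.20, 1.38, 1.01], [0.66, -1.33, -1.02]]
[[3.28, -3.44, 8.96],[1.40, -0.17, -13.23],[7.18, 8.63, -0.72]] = u @ [[3.05, 2.91, -4.8], [-3.05, 1.13, -3.97], [-1.09, -8.05, 2.78]]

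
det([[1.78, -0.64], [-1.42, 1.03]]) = 0.925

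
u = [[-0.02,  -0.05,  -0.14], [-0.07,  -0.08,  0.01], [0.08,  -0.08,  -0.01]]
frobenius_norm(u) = 0.22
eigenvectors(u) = [[-0.68+0.00j,  -0.68-0.00j,  0.57+0.00j], [0.24-0.24j,  (0.24+0.24j),  0.80+0.00j], [0.06+0.65j,  (0.06-0.65j),  0.16+0.00j]]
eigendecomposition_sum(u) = [[0.05j,(0.01-0.03j),(-0.06-0.01j)], [-0.02-0.02j,(0.01+0.01j),0.02-0.02j], [(0.04-0.01j),-0.03-0.01j,-0.00+0.06j]] + [[0.00-0.05j, 0.01+0.03j, -0.06+0.01j], [(-0.02+0.02j), 0.01-0.01j, (0.02+0.02j)], [0.04+0.01j, -0.03+0.01j, (-0-0.06j)]] + [[-0.03-0.00j, -0.07+0.00j, -0.02-0.00j], [(-0.04-0j), -0.10+0.00j, (-0.03-0j)], [-0.01-0.00j, (-0.02+0j), -0.01-0.00j]]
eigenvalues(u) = [(0.01+0.12j), (0.01-0.12j), (-0.13+0j)]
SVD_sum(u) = [[-0.01, -0.08, -0.12], [-0.00, -0.03, -0.04], [-0.0, -0.03, -0.04]] + [[-0.02, 0.01, -0.0], [-0.04, 0.01, -0.01], [0.09, -0.03, 0.01]] + [[0.01, 0.03, -0.02], [-0.03, -0.07, 0.05], [-0.01, -0.02, 0.01]]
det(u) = -0.00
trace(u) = -0.11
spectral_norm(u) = 0.16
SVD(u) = [[-0.91, -0.20, -0.36], [-0.28, -0.35, 0.89], [-0.3, 0.92, 0.26]] @ diag([0.15813127149648973, 0.10872225088890355, 0.09986978089769588]) @ [[0.09, 0.58, 0.81], [0.93, -0.33, 0.14], [-0.35, -0.74, 0.57]]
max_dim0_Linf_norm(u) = 0.14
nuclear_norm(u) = 0.37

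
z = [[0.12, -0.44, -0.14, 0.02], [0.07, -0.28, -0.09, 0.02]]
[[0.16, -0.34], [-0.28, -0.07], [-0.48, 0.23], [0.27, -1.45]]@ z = [[-0.0, 0.02, 0.01, -0.00], [-0.04, 0.14, 0.05, -0.01], [-0.04, 0.15, 0.05, -0.00], [-0.07, 0.29, 0.09, -0.02]]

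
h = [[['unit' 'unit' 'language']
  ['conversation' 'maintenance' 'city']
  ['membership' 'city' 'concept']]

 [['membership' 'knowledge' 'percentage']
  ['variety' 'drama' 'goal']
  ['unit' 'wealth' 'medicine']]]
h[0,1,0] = 'conversation'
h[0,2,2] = 'concept'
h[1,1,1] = 'drama'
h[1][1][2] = 'goal'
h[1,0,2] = 'percentage'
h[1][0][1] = 'knowledge'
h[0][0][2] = 'language'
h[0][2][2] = 'concept'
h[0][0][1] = 'unit'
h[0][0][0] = 'unit'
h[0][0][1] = 'unit'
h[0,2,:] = ['membership', 'city', 'concept']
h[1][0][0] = 'membership'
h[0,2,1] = 'city'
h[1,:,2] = ['percentage', 'goal', 'medicine']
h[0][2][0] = 'membership'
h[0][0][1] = 'unit'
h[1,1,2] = 'goal'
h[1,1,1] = 'drama'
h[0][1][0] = 'conversation'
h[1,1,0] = 'variety'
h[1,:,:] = [['membership', 'knowledge', 'percentage'], ['variety', 'drama', 'goal'], ['unit', 'wealth', 'medicine']]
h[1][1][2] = 'goal'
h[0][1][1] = 'maintenance'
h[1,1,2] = 'goal'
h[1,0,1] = 'knowledge'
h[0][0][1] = 'unit'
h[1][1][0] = 'variety'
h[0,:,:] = [['unit', 'unit', 'language'], ['conversation', 'maintenance', 'city'], ['membership', 'city', 'concept']]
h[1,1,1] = 'drama'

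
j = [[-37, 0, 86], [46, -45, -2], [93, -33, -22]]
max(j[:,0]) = 93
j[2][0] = 93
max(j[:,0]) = 93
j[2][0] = 93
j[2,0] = 93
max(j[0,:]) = 86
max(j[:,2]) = 86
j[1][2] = -2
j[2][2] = -22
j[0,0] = -37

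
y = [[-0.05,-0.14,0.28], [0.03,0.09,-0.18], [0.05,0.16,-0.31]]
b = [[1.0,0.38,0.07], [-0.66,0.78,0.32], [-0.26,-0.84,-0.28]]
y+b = [[0.95, 0.24, 0.35], [-0.63, 0.87, 0.14], [-0.21, -0.68, -0.59]]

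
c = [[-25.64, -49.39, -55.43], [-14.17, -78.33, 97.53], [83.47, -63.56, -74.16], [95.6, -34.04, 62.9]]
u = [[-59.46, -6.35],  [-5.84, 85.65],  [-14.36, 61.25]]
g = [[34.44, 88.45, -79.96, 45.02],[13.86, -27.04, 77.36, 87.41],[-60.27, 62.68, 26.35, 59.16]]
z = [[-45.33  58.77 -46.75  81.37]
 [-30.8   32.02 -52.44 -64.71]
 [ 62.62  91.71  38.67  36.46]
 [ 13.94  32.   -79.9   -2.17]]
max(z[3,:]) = 32.0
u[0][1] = -6.35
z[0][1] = 58.77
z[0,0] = -45.33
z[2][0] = 62.62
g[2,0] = -60.27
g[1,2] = 77.36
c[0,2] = -55.43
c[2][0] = 83.47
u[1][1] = 85.65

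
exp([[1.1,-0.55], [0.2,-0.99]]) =[[2.91, -0.68], [0.25, 0.33]]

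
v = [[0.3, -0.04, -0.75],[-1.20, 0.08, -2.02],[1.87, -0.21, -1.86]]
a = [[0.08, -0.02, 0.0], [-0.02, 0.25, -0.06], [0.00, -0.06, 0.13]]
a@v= [[0.05,-0.0,-0.02], [-0.42,0.03,-0.38], [0.32,-0.03,-0.12]]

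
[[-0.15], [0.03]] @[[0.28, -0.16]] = [[-0.04,0.02], [0.01,-0.0]]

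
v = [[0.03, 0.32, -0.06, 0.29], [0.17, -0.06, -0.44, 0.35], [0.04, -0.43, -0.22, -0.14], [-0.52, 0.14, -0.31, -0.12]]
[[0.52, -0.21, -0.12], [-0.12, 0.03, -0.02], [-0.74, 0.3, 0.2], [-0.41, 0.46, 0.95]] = v@ [[0.10,  -0.74,  -2.05], [0.8,  -0.51,  -0.74], [1.09,  -0.42,  -0.19], [1.11,  -0.16,  0.57]]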